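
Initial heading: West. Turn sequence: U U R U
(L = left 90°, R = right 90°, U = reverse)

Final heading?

Start: West
  U (U-turn (180°)) -> East
  U (U-turn (180°)) -> West
  R (right (90° clockwise)) -> North
  U (U-turn (180°)) -> South
Final: South

Answer: Final heading: South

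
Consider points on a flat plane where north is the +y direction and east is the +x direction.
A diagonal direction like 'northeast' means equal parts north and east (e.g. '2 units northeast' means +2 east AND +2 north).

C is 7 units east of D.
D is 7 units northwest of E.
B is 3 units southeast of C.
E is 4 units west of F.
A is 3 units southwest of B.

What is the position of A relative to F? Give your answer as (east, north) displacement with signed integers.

Answer: A is at (east=-4, north=1) relative to F.

Derivation:
Place F at the origin (east=0, north=0).
  E is 4 units west of F: delta (east=-4, north=+0); E at (east=-4, north=0).
  D is 7 units northwest of E: delta (east=-7, north=+7); D at (east=-11, north=7).
  C is 7 units east of D: delta (east=+7, north=+0); C at (east=-4, north=7).
  B is 3 units southeast of C: delta (east=+3, north=-3); B at (east=-1, north=4).
  A is 3 units southwest of B: delta (east=-3, north=-3); A at (east=-4, north=1).
Therefore A relative to F: (east=-4, north=1).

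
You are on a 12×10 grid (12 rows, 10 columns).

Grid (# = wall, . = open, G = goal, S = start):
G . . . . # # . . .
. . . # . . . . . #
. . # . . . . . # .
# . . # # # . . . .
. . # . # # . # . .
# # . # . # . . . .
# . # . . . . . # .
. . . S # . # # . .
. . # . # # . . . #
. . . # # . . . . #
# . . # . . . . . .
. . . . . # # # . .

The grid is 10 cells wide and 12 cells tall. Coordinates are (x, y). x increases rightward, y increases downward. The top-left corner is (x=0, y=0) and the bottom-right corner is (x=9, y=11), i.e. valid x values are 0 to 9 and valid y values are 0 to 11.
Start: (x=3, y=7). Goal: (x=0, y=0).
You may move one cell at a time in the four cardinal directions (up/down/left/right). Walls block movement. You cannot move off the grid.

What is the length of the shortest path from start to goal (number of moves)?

Answer: Shortest path length: 16

Derivation:
BFS from (x=3, y=7) until reaching (x=0, y=0):
  Distance 0: (x=3, y=7)
  Distance 1: (x=3, y=6), (x=2, y=7), (x=3, y=8)
  Distance 2: (x=4, y=6), (x=1, y=7)
  Distance 3: (x=4, y=5), (x=1, y=6), (x=5, y=6), (x=0, y=7), (x=1, y=8)
  Distance 4: (x=6, y=6), (x=5, y=7), (x=0, y=8), (x=1, y=9)
  Distance 5: (x=6, y=5), (x=7, y=6), (x=0, y=9), (x=2, y=9), (x=1, y=10)
  Distance 6: (x=6, y=4), (x=7, y=5), (x=2, y=10), (x=1, y=11)
  Distance 7: (x=6, y=3), (x=8, y=5), (x=0, y=11), (x=2, y=11)
  Distance 8: (x=6, y=2), (x=7, y=3), (x=8, y=4), (x=9, y=5), (x=3, y=11)
  Distance 9: (x=6, y=1), (x=5, y=2), (x=7, y=2), (x=8, y=3), (x=9, y=4), (x=9, y=6), (x=4, y=11)
  Distance 10: (x=5, y=1), (x=7, y=1), (x=4, y=2), (x=9, y=3), (x=9, y=7), (x=4, y=10)
  Distance 11: (x=7, y=0), (x=4, y=1), (x=8, y=1), (x=3, y=2), (x=9, y=2), (x=8, y=7), (x=5, y=10)
  Distance 12: (x=4, y=0), (x=8, y=0), (x=8, y=8), (x=5, y=9), (x=6, y=10)
  Distance 13: (x=3, y=0), (x=9, y=0), (x=7, y=8), (x=6, y=9), (x=8, y=9), (x=7, y=10)
  Distance 14: (x=2, y=0), (x=6, y=8), (x=7, y=9), (x=8, y=10)
  Distance 15: (x=1, y=0), (x=2, y=1), (x=9, y=10), (x=8, y=11)
  Distance 16: (x=0, y=0), (x=1, y=1), (x=9, y=11)  <- goal reached here
One shortest path (16 moves): (x=3, y=7) -> (x=3, y=6) -> (x=4, y=6) -> (x=5, y=6) -> (x=6, y=6) -> (x=6, y=5) -> (x=6, y=4) -> (x=6, y=3) -> (x=6, y=2) -> (x=5, y=2) -> (x=4, y=2) -> (x=4, y=1) -> (x=4, y=0) -> (x=3, y=0) -> (x=2, y=0) -> (x=1, y=0) -> (x=0, y=0)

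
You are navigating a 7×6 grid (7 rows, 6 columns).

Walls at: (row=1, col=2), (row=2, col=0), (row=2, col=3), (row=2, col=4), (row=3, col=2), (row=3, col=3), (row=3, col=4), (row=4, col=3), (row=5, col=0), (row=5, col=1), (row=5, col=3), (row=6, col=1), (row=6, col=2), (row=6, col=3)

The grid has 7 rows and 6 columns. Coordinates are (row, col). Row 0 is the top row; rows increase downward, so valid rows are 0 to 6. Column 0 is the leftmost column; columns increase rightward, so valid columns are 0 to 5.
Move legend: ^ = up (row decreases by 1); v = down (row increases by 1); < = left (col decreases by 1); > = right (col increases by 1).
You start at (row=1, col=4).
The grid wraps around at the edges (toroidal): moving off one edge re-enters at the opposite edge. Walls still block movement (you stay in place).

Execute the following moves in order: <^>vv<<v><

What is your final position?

Answer: Final position: (row=1, col=3)

Derivation:
Start: (row=1, col=4)
  < (left): (row=1, col=4) -> (row=1, col=3)
  ^ (up): (row=1, col=3) -> (row=0, col=3)
  > (right): (row=0, col=3) -> (row=0, col=4)
  v (down): (row=0, col=4) -> (row=1, col=4)
  v (down): blocked, stay at (row=1, col=4)
  < (left): (row=1, col=4) -> (row=1, col=3)
  < (left): blocked, stay at (row=1, col=3)
  v (down): blocked, stay at (row=1, col=3)
  > (right): (row=1, col=3) -> (row=1, col=4)
  < (left): (row=1, col=4) -> (row=1, col=3)
Final: (row=1, col=3)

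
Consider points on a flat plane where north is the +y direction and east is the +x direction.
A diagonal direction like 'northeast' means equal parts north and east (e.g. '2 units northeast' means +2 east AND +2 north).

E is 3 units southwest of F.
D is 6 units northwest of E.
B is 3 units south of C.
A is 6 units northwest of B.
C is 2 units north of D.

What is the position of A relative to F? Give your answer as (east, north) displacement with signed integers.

Answer: A is at (east=-15, north=8) relative to F.

Derivation:
Place F at the origin (east=0, north=0).
  E is 3 units southwest of F: delta (east=-3, north=-3); E at (east=-3, north=-3).
  D is 6 units northwest of E: delta (east=-6, north=+6); D at (east=-9, north=3).
  C is 2 units north of D: delta (east=+0, north=+2); C at (east=-9, north=5).
  B is 3 units south of C: delta (east=+0, north=-3); B at (east=-9, north=2).
  A is 6 units northwest of B: delta (east=-6, north=+6); A at (east=-15, north=8).
Therefore A relative to F: (east=-15, north=8).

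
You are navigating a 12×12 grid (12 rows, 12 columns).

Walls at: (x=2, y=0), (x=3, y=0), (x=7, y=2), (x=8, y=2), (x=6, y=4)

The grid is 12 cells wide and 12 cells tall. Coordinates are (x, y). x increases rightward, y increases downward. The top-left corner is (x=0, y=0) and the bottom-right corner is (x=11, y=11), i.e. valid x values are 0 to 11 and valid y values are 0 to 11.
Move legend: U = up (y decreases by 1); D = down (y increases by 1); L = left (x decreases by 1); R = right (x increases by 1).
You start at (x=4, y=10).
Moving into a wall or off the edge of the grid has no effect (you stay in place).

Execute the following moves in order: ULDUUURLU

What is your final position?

Start: (x=4, y=10)
  U (up): (x=4, y=10) -> (x=4, y=9)
  L (left): (x=4, y=9) -> (x=3, y=9)
  D (down): (x=3, y=9) -> (x=3, y=10)
  U (up): (x=3, y=10) -> (x=3, y=9)
  U (up): (x=3, y=9) -> (x=3, y=8)
  U (up): (x=3, y=8) -> (x=3, y=7)
  R (right): (x=3, y=7) -> (x=4, y=7)
  L (left): (x=4, y=7) -> (x=3, y=7)
  U (up): (x=3, y=7) -> (x=3, y=6)
Final: (x=3, y=6)

Answer: Final position: (x=3, y=6)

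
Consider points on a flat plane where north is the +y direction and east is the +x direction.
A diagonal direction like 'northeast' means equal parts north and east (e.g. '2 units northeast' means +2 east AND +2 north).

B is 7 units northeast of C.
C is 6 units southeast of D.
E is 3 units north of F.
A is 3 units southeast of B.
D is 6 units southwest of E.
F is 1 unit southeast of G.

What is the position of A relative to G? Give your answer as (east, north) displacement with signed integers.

Place G at the origin (east=0, north=0).
  F is 1 unit southeast of G: delta (east=+1, north=-1); F at (east=1, north=-1).
  E is 3 units north of F: delta (east=+0, north=+3); E at (east=1, north=2).
  D is 6 units southwest of E: delta (east=-6, north=-6); D at (east=-5, north=-4).
  C is 6 units southeast of D: delta (east=+6, north=-6); C at (east=1, north=-10).
  B is 7 units northeast of C: delta (east=+7, north=+7); B at (east=8, north=-3).
  A is 3 units southeast of B: delta (east=+3, north=-3); A at (east=11, north=-6).
Therefore A relative to G: (east=11, north=-6).

Answer: A is at (east=11, north=-6) relative to G.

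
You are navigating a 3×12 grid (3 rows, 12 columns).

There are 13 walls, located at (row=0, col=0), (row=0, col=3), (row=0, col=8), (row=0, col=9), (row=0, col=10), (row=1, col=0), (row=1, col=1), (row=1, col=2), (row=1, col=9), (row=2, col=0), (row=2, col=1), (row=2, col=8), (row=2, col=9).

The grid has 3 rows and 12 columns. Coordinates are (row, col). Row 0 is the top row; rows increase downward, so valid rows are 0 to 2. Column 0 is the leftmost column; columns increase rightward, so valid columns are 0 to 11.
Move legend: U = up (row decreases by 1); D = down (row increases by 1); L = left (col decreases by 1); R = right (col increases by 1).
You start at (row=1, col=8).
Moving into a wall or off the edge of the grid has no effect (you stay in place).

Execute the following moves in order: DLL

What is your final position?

Answer: Final position: (row=1, col=6)

Derivation:
Start: (row=1, col=8)
  D (down): blocked, stay at (row=1, col=8)
  L (left): (row=1, col=8) -> (row=1, col=7)
  L (left): (row=1, col=7) -> (row=1, col=6)
Final: (row=1, col=6)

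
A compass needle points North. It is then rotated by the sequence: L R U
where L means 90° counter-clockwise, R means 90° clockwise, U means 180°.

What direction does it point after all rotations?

Answer: Final heading: South

Derivation:
Start: North
  L (left (90° counter-clockwise)) -> West
  R (right (90° clockwise)) -> North
  U (U-turn (180°)) -> South
Final: South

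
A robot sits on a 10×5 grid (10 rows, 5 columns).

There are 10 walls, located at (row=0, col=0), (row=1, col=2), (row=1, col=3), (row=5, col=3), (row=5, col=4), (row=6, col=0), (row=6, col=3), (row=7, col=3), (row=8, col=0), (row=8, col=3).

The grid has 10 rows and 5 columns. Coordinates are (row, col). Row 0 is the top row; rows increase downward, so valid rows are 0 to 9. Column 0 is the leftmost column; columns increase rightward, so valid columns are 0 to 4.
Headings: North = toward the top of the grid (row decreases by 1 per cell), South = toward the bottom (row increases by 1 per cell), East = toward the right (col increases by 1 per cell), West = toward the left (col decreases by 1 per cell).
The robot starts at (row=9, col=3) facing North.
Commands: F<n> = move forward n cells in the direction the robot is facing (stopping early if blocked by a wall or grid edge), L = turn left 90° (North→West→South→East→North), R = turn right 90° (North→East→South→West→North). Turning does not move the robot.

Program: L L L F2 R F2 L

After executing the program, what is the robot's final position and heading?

Start: (row=9, col=3), facing North
  L: turn left, now facing West
  L: turn left, now facing South
  L: turn left, now facing East
  F2: move forward 1/2 (blocked), now at (row=9, col=4)
  R: turn right, now facing South
  F2: move forward 0/2 (blocked), now at (row=9, col=4)
  L: turn left, now facing East
Final: (row=9, col=4), facing East

Answer: Final position: (row=9, col=4), facing East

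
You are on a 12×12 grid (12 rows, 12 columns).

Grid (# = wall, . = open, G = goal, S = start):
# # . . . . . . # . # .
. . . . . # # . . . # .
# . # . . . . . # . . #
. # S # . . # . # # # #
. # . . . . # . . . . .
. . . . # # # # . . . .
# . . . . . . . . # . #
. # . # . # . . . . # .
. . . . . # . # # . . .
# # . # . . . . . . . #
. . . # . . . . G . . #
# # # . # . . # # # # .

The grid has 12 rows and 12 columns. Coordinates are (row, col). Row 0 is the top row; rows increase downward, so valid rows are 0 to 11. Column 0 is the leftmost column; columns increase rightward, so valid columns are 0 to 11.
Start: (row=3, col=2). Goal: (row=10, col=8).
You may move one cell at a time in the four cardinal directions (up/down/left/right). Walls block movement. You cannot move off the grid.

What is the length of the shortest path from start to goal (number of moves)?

BFS from (row=3, col=2) until reaching (row=10, col=8):
  Distance 0: (row=3, col=2)
  Distance 1: (row=4, col=2)
  Distance 2: (row=4, col=3), (row=5, col=2)
  Distance 3: (row=4, col=4), (row=5, col=1), (row=5, col=3), (row=6, col=2)
  Distance 4: (row=3, col=4), (row=4, col=5), (row=5, col=0), (row=6, col=1), (row=6, col=3), (row=7, col=2)
  Distance 5: (row=2, col=4), (row=3, col=5), (row=4, col=0), (row=6, col=4), (row=8, col=2)
  Distance 6: (row=1, col=4), (row=2, col=3), (row=2, col=5), (row=3, col=0), (row=6, col=5), (row=7, col=4), (row=8, col=1), (row=8, col=3), (row=9, col=2)
  Distance 7: (row=0, col=4), (row=1, col=3), (row=2, col=6), (row=6, col=6), (row=8, col=0), (row=8, col=4), (row=10, col=2)
  Distance 8: (row=0, col=3), (row=0, col=5), (row=1, col=2), (row=2, col=7), (row=6, col=7), (row=7, col=0), (row=7, col=6), (row=9, col=4), (row=10, col=1)
  Distance 9: (row=0, col=2), (row=0, col=6), (row=1, col=1), (row=1, col=7), (row=3, col=7), (row=6, col=8), (row=7, col=7), (row=8, col=6), (row=9, col=5), (row=10, col=0), (row=10, col=4)
  Distance 10: (row=0, col=7), (row=1, col=0), (row=1, col=8), (row=2, col=1), (row=4, col=7), (row=5, col=8), (row=7, col=8), (row=9, col=6), (row=10, col=5)
  Distance 11: (row=1, col=9), (row=4, col=8), (row=5, col=9), (row=7, col=9), (row=9, col=7), (row=10, col=6), (row=11, col=5)
  Distance 12: (row=0, col=9), (row=2, col=9), (row=4, col=9), (row=5, col=10), (row=8, col=9), (row=9, col=8), (row=10, col=7), (row=11, col=6)
  Distance 13: (row=2, col=10), (row=4, col=10), (row=5, col=11), (row=6, col=10), (row=8, col=10), (row=9, col=9), (row=10, col=8)  <- goal reached here
One shortest path (13 moves): (row=3, col=2) -> (row=4, col=2) -> (row=4, col=3) -> (row=5, col=3) -> (row=6, col=3) -> (row=6, col=4) -> (row=6, col=5) -> (row=6, col=6) -> (row=7, col=6) -> (row=8, col=6) -> (row=9, col=6) -> (row=9, col=7) -> (row=9, col=8) -> (row=10, col=8)

Answer: Shortest path length: 13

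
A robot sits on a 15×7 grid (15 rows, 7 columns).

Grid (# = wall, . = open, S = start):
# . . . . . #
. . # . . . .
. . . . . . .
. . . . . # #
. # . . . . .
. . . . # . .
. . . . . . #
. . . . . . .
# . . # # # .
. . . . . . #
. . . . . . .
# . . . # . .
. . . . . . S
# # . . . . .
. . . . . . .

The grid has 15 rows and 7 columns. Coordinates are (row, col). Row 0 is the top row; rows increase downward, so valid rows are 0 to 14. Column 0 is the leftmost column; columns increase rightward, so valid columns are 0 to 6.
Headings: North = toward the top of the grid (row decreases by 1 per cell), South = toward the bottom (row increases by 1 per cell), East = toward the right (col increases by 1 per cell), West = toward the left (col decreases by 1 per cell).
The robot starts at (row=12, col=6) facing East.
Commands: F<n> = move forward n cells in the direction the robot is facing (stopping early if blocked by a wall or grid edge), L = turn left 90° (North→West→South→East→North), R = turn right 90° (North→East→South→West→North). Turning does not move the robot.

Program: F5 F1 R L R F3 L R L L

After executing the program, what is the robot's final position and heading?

Answer: Final position: (row=14, col=6), facing North

Derivation:
Start: (row=12, col=6), facing East
  F5: move forward 0/5 (blocked), now at (row=12, col=6)
  F1: move forward 0/1 (blocked), now at (row=12, col=6)
  R: turn right, now facing South
  L: turn left, now facing East
  R: turn right, now facing South
  F3: move forward 2/3 (blocked), now at (row=14, col=6)
  L: turn left, now facing East
  R: turn right, now facing South
  L: turn left, now facing East
  L: turn left, now facing North
Final: (row=14, col=6), facing North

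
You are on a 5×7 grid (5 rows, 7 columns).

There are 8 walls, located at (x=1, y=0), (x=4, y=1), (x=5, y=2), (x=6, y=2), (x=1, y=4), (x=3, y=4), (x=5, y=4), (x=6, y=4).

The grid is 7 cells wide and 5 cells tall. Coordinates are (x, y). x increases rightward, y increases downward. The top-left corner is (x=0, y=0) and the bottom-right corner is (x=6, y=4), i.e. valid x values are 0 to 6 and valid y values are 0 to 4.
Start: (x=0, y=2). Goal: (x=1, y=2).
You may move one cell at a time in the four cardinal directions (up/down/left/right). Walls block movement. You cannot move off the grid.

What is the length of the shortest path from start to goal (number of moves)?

BFS from (x=0, y=2) until reaching (x=1, y=2):
  Distance 0: (x=0, y=2)
  Distance 1: (x=0, y=1), (x=1, y=2), (x=0, y=3)  <- goal reached here
One shortest path (1 moves): (x=0, y=2) -> (x=1, y=2)

Answer: Shortest path length: 1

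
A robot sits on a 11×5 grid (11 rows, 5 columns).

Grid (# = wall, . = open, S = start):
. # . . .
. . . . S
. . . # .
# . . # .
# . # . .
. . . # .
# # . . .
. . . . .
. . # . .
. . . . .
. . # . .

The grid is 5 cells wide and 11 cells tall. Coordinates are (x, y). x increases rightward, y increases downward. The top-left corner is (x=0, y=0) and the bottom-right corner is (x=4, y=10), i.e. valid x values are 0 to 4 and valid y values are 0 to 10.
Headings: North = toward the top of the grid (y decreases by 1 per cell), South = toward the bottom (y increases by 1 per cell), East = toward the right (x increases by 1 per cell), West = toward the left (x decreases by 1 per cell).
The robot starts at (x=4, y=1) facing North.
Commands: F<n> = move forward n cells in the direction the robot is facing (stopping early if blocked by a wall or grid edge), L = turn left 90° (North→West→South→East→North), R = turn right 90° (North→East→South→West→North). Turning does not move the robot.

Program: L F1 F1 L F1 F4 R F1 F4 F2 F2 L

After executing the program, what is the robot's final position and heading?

Start: (x=4, y=1), facing North
  L: turn left, now facing West
  F1: move forward 1, now at (x=3, y=1)
  F1: move forward 1, now at (x=2, y=1)
  L: turn left, now facing South
  F1: move forward 1, now at (x=2, y=2)
  F4: move forward 1/4 (blocked), now at (x=2, y=3)
  R: turn right, now facing West
  F1: move forward 1, now at (x=1, y=3)
  F4: move forward 0/4 (blocked), now at (x=1, y=3)
  F2: move forward 0/2 (blocked), now at (x=1, y=3)
  F2: move forward 0/2 (blocked), now at (x=1, y=3)
  L: turn left, now facing South
Final: (x=1, y=3), facing South

Answer: Final position: (x=1, y=3), facing South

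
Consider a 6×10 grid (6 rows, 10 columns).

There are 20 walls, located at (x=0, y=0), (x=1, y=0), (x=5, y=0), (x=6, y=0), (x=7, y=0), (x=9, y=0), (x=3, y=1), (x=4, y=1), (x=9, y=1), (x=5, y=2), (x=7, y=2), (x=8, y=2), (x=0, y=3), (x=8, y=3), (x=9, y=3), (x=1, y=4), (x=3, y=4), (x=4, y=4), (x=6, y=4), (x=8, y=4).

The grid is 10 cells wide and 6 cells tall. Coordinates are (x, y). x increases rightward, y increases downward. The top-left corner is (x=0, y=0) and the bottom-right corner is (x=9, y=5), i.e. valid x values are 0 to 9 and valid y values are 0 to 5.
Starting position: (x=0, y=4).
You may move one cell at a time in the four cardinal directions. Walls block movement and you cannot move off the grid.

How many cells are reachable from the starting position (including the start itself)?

BFS flood-fill from (x=0, y=4):
  Distance 0: (x=0, y=4)
  Distance 1: (x=0, y=5)
  Distance 2: (x=1, y=5)
  Distance 3: (x=2, y=5)
  Distance 4: (x=2, y=4), (x=3, y=5)
  Distance 5: (x=2, y=3), (x=4, y=5)
  Distance 6: (x=2, y=2), (x=1, y=3), (x=3, y=3), (x=5, y=5)
  Distance 7: (x=2, y=1), (x=1, y=2), (x=3, y=2), (x=4, y=3), (x=5, y=4), (x=6, y=5)
  Distance 8: (x=2, y=0), (x=1, y=1), (x=0, y=2), (x=4, y=2), (x=5, y=3), (x=7, y=5)
  Distance 9: (x=3, y=0), (x=0, y=1), (x=6, y=3), (x=7, y=4), (x=8, y=5)
  Distance 10: (x=4, y=0), (x=6, y=2), (x=7, y=3), (x=9, y=5)
  Distance 11: (x=6, y=1), (x=9, y=4)
  Distance 12: (x=5, y=1), (x=7, y=1)
  Distance 13: (x=8, y=1)
  Distance 14: (x=8, y=0)
Total reachable: 39 (grid has 40 open cells total)

Answer: Reachable cells: 39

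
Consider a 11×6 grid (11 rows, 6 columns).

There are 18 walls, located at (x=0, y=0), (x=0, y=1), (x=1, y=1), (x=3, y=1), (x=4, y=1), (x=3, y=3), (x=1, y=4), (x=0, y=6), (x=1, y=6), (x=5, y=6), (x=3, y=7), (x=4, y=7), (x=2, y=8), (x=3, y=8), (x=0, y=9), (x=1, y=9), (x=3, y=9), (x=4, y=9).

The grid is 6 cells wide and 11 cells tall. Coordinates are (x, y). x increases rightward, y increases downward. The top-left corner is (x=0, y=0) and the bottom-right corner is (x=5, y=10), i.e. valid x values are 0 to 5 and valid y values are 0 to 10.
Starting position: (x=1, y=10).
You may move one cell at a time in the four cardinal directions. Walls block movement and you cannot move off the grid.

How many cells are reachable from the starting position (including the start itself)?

Answer: Reachable cells: 11

Derivation:
BFS flood-fill from (x=1, y=10):
  Distance 0: (x=1, y=10)
  Distance 1: (x=0, y=10), (x=2, y=10)
  Distance 2: (x=2, y=9), (x=3, y=10)
  Distance 3: (x=4, y=10)
  Distance 4: (x=5, y=10)
  Distance 5: (x=5, y=9)
  Distance 6: (x=5, y=8)
  Distance 7: (x=5, y=7), (x=4, y=8)
Total reachable: 11 (grid has 48 open cells total)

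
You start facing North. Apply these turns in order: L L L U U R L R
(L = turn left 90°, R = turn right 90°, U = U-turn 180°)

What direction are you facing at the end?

Answer: Final heading: South

Derivation:
Start: North
  L (left (90° counter-clockwise)) -> West
  L (left (90° counter-clockwise)) -> South
  L (left (90° counter-clockwise)) -> East
  U (U-turn (180°)) -> West
  U (U-turn (180°)) -> East
  R (right (90° clockwise)) -> South
  L (left (90° counter-clockwise)) -> East
  R (right (90° clockwise)) -> South
Final: South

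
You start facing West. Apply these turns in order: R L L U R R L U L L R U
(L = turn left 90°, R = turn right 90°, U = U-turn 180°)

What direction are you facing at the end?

Start: West
  R (right (90° clockwise)) -> North
  L (left (90° counter-clockwise)) -> West
  L (left (90° counter-clockwise)) -> South
  U (U-turn (180°)) -> North
  R (right (90° clockwise)) -> East
  R (right (90° clockwise)) -> South
  L (left (90° counter-clockwise)) -> East
  U (U-turn (180°)) -> West
  L (left (90° counter-clockwise)) -> South
  L (left (90° counter-clockwise)) -> East
  R (right (90° clockwise)) -> South
  U (U-turn (180°)) -> North
Final: North

Answer: Final heading: North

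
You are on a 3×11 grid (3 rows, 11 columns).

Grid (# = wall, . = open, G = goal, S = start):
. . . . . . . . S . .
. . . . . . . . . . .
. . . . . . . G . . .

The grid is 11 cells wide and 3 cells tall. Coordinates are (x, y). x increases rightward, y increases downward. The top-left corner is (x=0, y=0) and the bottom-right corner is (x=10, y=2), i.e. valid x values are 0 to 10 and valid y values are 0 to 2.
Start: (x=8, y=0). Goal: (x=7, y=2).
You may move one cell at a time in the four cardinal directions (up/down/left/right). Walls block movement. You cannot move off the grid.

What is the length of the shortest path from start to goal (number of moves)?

BFS from (x=8, y=0) until reaching (x=7, y=2):
  Distance 0: (x=8, y=0)
  Distance 1: (x=7, y=0), (x=9, y=0), (x=8, y=1)
  Distance 2: (x=6, y=0), (x=10, y=0), (x=7, y=1), (x=9, y=1), (x=8, y=2)
  Distance 3: (x=5, y=0), (x=6, y=1), (x=10, y=1), (x=7, y=2), (x=9, y=2)  <- goal reached here
One shortest path (3 moves): (x=8, y=0) -> (x=7, y=0) -> (x=7, y=1) -> (x=7, y=2)

Answer: Shortest path length: 3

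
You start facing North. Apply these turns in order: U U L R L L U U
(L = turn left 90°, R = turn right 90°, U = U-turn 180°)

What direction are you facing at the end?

Answer: Final heading: South

Derivation:
Start: North
  U (U-turn (180°)) -> South
  U (U-turn (180°)) -> North
  L (left (90° counter-clockwise)) -> West
  R (right (90° clockwise)) -> North
  L (left (90° counter-clockwise)) -> West
  L (left (90° counter-clockwise)) -> South
  U (U-turn (180°)) -> North
  U (U-turn (180°)) -> South
Final: South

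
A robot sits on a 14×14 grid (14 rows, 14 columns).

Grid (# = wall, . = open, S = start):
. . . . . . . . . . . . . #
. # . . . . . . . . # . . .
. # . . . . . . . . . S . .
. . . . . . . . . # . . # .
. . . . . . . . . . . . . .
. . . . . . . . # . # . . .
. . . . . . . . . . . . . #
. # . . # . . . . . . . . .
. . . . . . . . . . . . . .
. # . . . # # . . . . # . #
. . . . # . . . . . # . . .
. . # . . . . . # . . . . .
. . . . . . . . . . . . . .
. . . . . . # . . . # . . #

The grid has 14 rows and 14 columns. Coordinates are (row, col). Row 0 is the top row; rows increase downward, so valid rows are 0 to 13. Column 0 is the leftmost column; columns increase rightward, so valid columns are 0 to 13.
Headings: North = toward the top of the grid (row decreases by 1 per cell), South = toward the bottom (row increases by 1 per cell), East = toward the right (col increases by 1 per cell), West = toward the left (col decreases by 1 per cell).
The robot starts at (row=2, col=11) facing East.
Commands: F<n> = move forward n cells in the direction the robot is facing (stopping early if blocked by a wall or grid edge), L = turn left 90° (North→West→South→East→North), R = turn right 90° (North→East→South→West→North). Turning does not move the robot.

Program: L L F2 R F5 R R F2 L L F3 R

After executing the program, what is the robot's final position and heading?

Answer: Final position: (row=0, col=9), facing East

Derivation:
Start: (row=2, col=11), facing East
  L: turn left, now facing North
  L: turn left, now facing West
  F2: move forward 2, now at (row=2, col=9)
  R: turn right, now facing North
  F5: move forward 2/5 (blocked), now at (row=0, col=9)
  R: turn right, now facing East
  R: turn right, now facing South
  F2: move forward 2, now at (row=2, col=9)
  L: turn left, now facing East
  L: turn left, now facing North
  F3: move forward 2/3 (blocked), now at (row=0, col=9)
  R: turn right, now facing East
Final: (row=0, col=9), facing East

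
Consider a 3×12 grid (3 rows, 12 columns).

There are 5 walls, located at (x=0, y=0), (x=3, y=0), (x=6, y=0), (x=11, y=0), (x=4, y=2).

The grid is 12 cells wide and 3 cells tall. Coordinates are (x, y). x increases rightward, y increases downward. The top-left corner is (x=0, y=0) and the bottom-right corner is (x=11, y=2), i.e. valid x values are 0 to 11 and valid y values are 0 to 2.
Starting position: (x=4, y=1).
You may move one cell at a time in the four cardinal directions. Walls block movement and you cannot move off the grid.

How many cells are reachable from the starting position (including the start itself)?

BFS flood-fill from (x=4, y=1):
  Distance 0: (x=4, y=1)
  Distance 1: (x=4, y=0), (x=3, y=1), (x=5, y=1)
  Distance 2: (x=5, y=0), (x=2, y=1), (x=6, y=1), (x=3, y=2), (x=5, y=2)
  Distance 3: (x=2, y=0), (x=1, y=1), (x=7, y=1), (x=2, y=2), (x=6, y=2)
  Distance 4: (x=1, y=0), (x=7, y=0), (x=0, y=1), (x=8, y=1), (x=1, y=2), (x=7, y=2)
  Distance 5: (x=8, y=0), (x=9, y=1), (x=0, y=2), (x=8, y=2)
  Distance 6: (x=9, y=0), (x=10, y=1), (x=9, y=2)
  Distance 7: (x=10, y=0), (x=11, y=1), (x=10, y=2)
  Distance 8: (x=11, y=2)
Total reachable: 31 (grid has 31 open cells total)

Answer: Reachable cells: 31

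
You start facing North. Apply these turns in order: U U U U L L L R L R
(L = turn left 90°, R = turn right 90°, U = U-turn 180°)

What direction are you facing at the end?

Start: North
  U (U-turn (180°)) -> South
  U (U-turn (180°)) -> North
  U (U-turn (180°)) -> South
  U (U-turn (180°)) -> North
  L (left (90° counter-clockwise)) -> West
  L (left (90° counter-clockwise)) -> South
  L (left (90° counter-clockwise)) -> East
  R (right (90° clockwise)) -> South
  L (left (90° counter-clockwise)) -> East
  R (right (90° clockwise)) -> South
Final: South

Answer: Final heading: South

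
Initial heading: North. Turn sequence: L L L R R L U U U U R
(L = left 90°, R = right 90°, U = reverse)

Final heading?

Answer: Final heading: West

Derivation:
Start: North
  L (left (90° counter-clockwise)) -> West
  L (left (90° counter-clockwise)) -> South
  L (left (90° counter-clockwise)) -> East
  R (right (90° clockwise)) -> South
  R (right (90° clockwise)) -> West
  L (left (90° counter-clockwise)) -> South
  U (U-turn (180°)) -> North
  U (U-turn (180°)) -> South
  U (U-turn (180°)) -> North
  U (U-turn (180°)) -> South
  R (right (90° clockwise)) -> West
Final: West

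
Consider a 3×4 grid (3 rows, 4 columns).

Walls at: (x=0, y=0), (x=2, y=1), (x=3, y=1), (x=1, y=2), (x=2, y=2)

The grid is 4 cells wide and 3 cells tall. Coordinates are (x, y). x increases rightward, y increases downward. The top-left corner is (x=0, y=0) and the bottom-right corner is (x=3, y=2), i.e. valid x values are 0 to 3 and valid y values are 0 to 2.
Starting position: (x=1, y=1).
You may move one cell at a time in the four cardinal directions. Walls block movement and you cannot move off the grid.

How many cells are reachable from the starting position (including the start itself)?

Answer: Reachable cells: 6

Derivation:
BFS flood-fill from (x=1, y=1):
  Distance 0: (x=1, y=1)
  Distance 1: (x=1, y=0), (x=0, y=1)
  Distance 2: (x=2, y=0), (x=0, y=2)
  Distance 3: (x=3, y=0)
Total reachable: 6 (grid has 7 open cells total)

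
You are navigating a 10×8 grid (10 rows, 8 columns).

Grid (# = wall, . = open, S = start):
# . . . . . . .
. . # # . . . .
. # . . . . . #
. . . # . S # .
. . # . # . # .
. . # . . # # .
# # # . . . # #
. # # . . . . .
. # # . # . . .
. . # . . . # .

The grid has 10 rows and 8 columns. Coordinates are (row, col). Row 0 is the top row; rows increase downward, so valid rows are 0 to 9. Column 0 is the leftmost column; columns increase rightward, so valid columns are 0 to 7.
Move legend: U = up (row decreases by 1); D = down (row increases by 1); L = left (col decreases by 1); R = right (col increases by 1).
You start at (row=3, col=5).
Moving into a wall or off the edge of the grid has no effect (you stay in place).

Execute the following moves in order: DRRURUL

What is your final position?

Answer: Final position: (row=2, col=4)

Derivation:
Start: (row=3, col=5)
  D (down): (row=3, col=5) -> (row=4, col=5)
  R (right): blocked, stay at (row=4, col=5)
  R (right): blocked, stay at (row=4, col=5)
  U (up): (row=4, col=5) -> (row=3, col=5)
  R (right): blocked, stay at (row=3, col=5)
  U (up): (row=3, col=5) -> (row=2, col=5)
  L (left): (row=2, col=5) -> (row=2, col=4)
Final: (row=2, col=4)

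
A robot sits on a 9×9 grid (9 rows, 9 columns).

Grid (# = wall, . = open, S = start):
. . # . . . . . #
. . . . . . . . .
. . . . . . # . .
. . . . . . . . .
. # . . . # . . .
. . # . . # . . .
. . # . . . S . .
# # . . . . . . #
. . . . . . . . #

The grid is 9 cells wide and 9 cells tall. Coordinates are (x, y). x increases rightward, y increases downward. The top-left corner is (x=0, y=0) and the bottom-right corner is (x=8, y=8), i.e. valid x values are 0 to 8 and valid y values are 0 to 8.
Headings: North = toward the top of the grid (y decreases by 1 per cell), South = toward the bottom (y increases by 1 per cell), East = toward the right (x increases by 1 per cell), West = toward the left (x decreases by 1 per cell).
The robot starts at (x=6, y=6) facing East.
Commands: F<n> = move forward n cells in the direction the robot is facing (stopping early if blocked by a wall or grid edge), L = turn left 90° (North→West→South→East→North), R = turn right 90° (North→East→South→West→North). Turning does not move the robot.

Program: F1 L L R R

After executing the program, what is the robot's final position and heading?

Start: (x=6, y=6), facing East
  F1: move forward 1, now at (x=7, y=6)
  L: turn left, now facing North
  L: turn left, now facing West
  R: turn right, now facing North
  R: turn right, now facing East
Final: (x=7, y=6), facing East

Answer: Final position: (x=7, y=6), facing East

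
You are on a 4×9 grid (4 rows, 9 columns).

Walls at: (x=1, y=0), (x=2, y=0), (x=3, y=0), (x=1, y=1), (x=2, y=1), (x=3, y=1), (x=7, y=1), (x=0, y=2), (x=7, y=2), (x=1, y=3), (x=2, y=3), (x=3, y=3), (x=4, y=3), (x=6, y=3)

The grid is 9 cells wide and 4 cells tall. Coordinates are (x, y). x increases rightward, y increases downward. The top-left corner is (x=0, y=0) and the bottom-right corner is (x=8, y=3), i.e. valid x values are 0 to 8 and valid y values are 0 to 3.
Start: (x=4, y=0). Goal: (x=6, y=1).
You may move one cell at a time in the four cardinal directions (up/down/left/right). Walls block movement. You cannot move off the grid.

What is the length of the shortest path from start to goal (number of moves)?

Answer: Shortest path length: 3

Derivation:
BFS from (x=4, y=0) until reaching (x=6, y=1):
  Distance 0: (x=4, y=0)
  Distance 1: (x=5, y=0), (x=4, y=1)
  Distance 2: (x=6, y=0), (x=5, y=1), (x=4, y=2)
  Distance 3: (x=7, y=0), (x=6, y=1), (x=3, y=2), (x=5, y=2)  <- goal reached here
One shortest path (3 moves): (x=4, y=0) -> (x=5, y=0) -> (x=6, y=0) -> (x=6, y=1)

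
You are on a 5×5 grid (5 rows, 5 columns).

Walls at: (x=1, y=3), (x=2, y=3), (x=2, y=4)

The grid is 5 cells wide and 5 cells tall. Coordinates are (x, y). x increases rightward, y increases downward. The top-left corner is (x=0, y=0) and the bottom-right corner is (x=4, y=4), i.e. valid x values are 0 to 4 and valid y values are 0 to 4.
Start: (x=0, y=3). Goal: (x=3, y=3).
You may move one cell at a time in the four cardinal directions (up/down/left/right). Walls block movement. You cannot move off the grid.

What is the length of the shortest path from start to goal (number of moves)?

Answer: Shortest path length: 5

Derivation:
BFS from (x=0, y=3) until reaching (x=3, y=3):
  Distance 0: (x=0, y=3)
  Distance 1: (x=0, y=2), (x=0, y=4)
  Distance 2: (x=0, y=1), (x=1, y=2), (x=1, y=4)
  Distance 3: (x=0, y=0), (x=1, y=1), (x=2, y=2)
  Distance 4: (x=1, y=0), (x=2, y=1), (x=3, y=2)
  Distance 5: (x=2, y=0), (x=3, y=1), (x=4, y=2), (x=3, y=3)  <- goal reached here
One shortest path (5 moves): (x=0, y=3) -> (x=0, y=2) -> (x=1, y=2) -> (x=2, y=2) -> (x=3, y=2) -> (x=3, y=3)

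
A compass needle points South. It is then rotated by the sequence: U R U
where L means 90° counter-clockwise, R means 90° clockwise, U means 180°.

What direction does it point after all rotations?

Start: South
  U (U-turn (180°)) -> North
  R (right (90° clockwise)) -> East
  U (U-turn (180°)) -> West
Final: West

Answer: Final heading: West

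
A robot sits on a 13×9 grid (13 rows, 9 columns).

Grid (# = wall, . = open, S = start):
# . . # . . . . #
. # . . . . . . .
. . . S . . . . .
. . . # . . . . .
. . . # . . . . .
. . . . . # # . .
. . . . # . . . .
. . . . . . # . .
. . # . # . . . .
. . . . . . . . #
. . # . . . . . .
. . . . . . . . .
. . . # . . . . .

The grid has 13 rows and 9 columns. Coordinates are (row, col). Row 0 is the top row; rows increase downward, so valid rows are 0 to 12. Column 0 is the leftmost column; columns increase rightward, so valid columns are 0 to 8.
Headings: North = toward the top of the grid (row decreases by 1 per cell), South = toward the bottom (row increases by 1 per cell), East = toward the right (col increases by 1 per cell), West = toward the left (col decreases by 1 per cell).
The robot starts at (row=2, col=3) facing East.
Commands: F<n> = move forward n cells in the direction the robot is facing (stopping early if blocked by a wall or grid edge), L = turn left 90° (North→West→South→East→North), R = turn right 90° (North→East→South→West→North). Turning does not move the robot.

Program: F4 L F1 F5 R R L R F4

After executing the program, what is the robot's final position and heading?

Answer: Final position: (row=4, col=7), facing South

Derivation:
Start: (row=2, col=3), facing East
  F4: move forward 4, now at (row=2, col=7)
  L: turn left, now facing North
  F1: move forward 1, now at (row=1, col=7)
  F5: move forward 1/5 (blocked), now at (row=0, col=7)
  R: turn right, now facing East
  R: turn right, now facing South
  L: turn left, now facing East
  R: turn right, now facing South
  F4: move forward 4, now at (row=4, col=7)
Final: (row=4, col=7), facing South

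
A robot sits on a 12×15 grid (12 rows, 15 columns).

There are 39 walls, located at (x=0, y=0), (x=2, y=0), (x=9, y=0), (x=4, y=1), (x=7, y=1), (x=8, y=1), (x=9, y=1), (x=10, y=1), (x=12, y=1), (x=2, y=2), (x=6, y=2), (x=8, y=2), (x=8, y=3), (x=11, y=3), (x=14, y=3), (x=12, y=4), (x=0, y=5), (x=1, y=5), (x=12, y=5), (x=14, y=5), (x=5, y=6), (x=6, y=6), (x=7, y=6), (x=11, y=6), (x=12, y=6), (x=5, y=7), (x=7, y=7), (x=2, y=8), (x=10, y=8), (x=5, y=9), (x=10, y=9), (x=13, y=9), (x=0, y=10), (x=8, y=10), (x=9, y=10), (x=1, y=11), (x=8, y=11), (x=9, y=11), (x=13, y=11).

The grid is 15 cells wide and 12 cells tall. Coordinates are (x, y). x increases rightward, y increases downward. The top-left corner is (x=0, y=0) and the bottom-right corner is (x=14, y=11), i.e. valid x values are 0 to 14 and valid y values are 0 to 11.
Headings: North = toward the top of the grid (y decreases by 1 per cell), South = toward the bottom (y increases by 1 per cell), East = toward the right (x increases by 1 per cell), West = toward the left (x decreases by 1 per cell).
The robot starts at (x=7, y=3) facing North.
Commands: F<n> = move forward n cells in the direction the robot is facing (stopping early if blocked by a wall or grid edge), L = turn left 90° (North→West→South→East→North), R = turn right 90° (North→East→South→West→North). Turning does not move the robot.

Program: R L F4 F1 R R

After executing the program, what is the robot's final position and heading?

Answer: Final position: (x=7, y=2), facing South

Derivation:
Start: (x=7, y=3), facing North
  R: turn right, now facing East
  L: turn left, now facing North
  F4: move forward 1/4 (blocked), now at (x=7, y=2)
  F1: move forward 0/1 (blocked), now at (x=7, y=2)
  R: turn right, now facing East
  R: turn right, now facing South
Final: (x=7, y=2), facing South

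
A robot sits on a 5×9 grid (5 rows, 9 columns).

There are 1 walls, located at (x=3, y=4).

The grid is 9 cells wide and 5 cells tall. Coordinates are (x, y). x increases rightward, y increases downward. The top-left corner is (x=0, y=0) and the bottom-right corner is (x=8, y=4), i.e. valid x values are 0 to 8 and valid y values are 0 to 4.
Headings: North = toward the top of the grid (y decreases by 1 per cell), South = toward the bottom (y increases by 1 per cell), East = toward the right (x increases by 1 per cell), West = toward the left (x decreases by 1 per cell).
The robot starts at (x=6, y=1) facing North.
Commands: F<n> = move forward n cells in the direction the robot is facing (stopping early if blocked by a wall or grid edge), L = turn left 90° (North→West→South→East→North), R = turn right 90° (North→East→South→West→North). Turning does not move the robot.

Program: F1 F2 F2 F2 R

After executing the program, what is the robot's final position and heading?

Answer: Final position: (x=6, y=0), facing East

Derivation:
Start: (x=6, y=1), facing North
  F1: move forward 1, now at (x=6, y=0)
  [×3]F2: move forward 0/2 (blocked), now at (x=6, y=0)
  R: turn right, now facing East
Final: (x=6, y=0), facing East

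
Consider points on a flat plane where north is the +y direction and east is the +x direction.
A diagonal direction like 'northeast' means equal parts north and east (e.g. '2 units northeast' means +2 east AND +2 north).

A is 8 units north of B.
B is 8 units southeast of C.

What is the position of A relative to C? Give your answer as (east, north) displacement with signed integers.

Answer: A is at (east=8, north=0) relative to C.

Derivation:
Place C at the origin (east=0, north=0).
  B is 8 units southeast of C: delta (east=+8, north=-8); B at (east=8, north=-8).
  A is 8 units north of B: delta (east=+0, north=+8); A at (east=8, north=0).
Therefore A relative to C: (east=8, north=0).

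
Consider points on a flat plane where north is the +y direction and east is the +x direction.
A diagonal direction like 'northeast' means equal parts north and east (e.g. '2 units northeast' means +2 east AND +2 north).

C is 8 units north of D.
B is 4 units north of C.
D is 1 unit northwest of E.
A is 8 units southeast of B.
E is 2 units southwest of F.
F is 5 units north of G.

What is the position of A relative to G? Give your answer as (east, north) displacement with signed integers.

Answer: A is at (east=5, north=8) relative to G.

Derivation:
Place G at the origin (east=0, north=0).
  F is 5 units north of G: delta (east=+0, north=+5); F at (east=0, north=5).
  E is 2 units southwest of F: delta (east=-2, north=-2); E at (east=-2, north=3).
  D is 1 unit northwest of E: delta (east=-1, north=+1); D at (east=-3, north=4).
  C is 8 units north of D: delta (east=+0, north=+8); C at (east=-3, north=12).
  B is 4 units north of C: delta (east=+0, north=+4); B at (east=-3, north=16).
  A is 8 units southeast of B: delta (east=+8, north=-8); A at (east=5, north=8).
Therefore A relative to G: (east=5, north=8).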